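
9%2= 1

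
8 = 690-682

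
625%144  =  49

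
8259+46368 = 54627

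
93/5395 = 93/5395  =  0.02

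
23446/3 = 23446/3 = 7815.33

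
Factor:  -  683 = - 683^1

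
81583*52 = 4242316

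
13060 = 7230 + 5830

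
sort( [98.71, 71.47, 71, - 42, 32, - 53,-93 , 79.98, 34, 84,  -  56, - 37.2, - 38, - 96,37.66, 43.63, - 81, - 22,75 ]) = [ - 96 , - 93, - 81,-56, - 53, - 42,-38, - 37.2, - 22,32, 34 , 37.66, 43.63, 71, 71.47, 75,79.98,  84, 98.71]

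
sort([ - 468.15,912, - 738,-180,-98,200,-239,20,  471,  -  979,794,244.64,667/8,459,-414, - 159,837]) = [ - 979  , - 738, - 468.15, - 414, -239,-180, - 159, - 98,20,667/8,200,244.64,459,471,794,837, 912 ]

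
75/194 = 75/194 = 0.39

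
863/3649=863/3649 = 0.24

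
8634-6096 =2538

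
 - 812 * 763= - 619556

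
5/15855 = 1/3171 = 0.00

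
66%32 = 2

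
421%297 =124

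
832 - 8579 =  - 7747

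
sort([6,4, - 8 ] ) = [ - 8,4, 6 ] 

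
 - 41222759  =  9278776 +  - 50501535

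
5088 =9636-4548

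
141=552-411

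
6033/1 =6033= 6033.00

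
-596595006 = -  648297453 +51702447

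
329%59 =34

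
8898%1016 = 770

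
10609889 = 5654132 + 4955757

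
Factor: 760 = 2^3 * 5^1*19^1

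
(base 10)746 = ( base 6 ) 3242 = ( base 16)2EA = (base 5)10441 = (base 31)o2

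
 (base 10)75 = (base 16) 4B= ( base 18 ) 43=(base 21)3c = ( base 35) 25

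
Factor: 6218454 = 2^1 * 3^1 * 11^1*94219^1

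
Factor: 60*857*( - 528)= - 2^6*3^2*5^1*11^1*857^1 = - 27149760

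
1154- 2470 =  - 1316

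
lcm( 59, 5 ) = 295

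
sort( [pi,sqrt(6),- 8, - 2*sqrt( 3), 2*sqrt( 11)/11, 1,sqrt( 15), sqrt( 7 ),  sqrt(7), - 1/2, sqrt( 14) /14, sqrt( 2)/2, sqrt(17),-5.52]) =[ - 8,-5.52, - 2 * sqrt( 3), - 1/2,sqrt( 14)/14,2*sqrt( 11) /11, sqrt(2 )/2, 1, sqrt( 6), sqrt( 7),sqrt( 7 ), pi,sqrt( 15 ), sqrt( 17)]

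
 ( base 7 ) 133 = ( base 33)27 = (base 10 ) 73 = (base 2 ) 1001001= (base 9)81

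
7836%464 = 412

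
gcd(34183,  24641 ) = 1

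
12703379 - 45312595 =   -  32609216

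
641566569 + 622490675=1264057244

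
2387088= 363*6576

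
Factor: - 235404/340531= - 468/677 =- 2^2*3^2*13^1*677^(-1) 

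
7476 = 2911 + 4565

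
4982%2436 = 110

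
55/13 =55/13 = 4.23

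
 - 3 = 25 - 28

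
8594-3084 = 5510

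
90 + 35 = 125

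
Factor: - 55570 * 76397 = -4245381290 = - 2^1*5^1*241^1*317^1*5557^1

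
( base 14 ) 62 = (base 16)56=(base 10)86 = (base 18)4E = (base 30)2q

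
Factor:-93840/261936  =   - 3^(-1)*5^1*23^1 * 107^(-1) = -115/321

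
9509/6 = 1584+5/6 = 1584.83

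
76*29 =2204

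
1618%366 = 154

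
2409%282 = 153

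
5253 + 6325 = 11578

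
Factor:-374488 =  - 2^3*46811^1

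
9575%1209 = 1112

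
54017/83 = 54017/83 =650.81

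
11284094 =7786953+3497141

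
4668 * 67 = 312756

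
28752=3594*8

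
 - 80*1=-80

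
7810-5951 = 1859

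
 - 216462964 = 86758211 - 303221175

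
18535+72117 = 90652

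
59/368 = 59/368 = 0.16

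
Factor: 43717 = 43717^1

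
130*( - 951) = -123630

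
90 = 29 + 61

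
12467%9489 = 2978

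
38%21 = 17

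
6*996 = 5976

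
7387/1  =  7387 = 7387.00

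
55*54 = 2970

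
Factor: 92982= 2^1*3^1*15497^1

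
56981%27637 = 1707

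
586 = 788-202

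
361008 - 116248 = 244760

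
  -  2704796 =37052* (- 73 ) 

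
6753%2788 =1177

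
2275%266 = 147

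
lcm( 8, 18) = 72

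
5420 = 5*1084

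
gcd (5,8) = 1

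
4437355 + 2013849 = 6451204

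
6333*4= 25332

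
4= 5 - 1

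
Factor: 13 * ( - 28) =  - 2^2*7^1*13^1 = - 364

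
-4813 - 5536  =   - 10349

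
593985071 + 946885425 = 1540870496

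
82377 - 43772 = 38605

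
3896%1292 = 20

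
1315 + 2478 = 3793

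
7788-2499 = 5289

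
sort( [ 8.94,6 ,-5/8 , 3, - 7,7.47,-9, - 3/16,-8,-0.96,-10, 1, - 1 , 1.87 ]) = [ - 10, - 9, - 8,-7,  -  1 , - 0.96 ,  -  5/8,-3/16,1, 1.87,3,6,7.47,8.94]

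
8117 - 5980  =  2137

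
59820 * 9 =538380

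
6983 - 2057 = 4926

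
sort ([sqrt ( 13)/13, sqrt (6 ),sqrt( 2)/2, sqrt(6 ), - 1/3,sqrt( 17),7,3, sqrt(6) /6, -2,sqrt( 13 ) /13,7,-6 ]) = [ - 6 ,-2,  -  1/3,sqrt(13 ) /13,sqrt ( 13)/13, sqrt( 6)/6,  sqrt( 2 ) /2,sqrt( 6 ), sqrt( 6 ),3 , sqrt(17), 7, 7 ] 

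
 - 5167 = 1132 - 6299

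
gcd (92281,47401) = 1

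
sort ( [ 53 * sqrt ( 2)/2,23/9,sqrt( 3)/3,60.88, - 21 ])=[ - 21,sqrt(3)/3 , 23/9 , 53* sqrt(2)/2, 60.88]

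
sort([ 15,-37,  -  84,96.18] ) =[-84 , - 37 , 15,96.18]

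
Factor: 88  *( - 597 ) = - 52536 = - 2^3*3^1*11^1 * 199^1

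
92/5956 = 23/1489=0.02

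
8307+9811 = 18118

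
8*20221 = 161768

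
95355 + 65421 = 160776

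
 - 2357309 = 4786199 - 7143508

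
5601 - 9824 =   -  4223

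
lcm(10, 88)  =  440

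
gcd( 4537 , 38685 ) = 1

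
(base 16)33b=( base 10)827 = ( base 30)RH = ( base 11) 692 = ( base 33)P2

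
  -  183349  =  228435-411784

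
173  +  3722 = 3895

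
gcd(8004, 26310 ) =6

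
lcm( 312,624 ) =624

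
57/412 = 57/412 = 0.14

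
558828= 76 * 7353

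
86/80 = 43/40= 1.07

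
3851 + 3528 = 7379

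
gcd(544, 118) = 2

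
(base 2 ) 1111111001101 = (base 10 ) 8141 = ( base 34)71f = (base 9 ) 12145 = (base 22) gi1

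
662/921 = 662/921 = 0.72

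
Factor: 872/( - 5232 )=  - 1/6 =- 2^ ( - 1)*3^ ( - 1 )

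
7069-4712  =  2357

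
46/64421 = 46/64421 = 0.00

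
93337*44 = 4106828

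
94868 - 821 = 94047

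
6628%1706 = 1510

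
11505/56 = 205 + 25/56=205.45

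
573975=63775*9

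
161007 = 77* 2091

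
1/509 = 1/509=0.00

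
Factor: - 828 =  - 2^2*3^2*23^1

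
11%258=11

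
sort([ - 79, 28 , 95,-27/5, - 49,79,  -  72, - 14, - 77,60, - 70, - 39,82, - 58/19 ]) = [-79,  -  77 , - 72, - 70, - 49, - 39, - 14, - 27/5, - 58/19, 28, 60, 79, 82, 95] 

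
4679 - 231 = 4448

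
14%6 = 2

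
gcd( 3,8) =1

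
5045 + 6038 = 11083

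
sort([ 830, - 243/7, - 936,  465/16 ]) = [-936,  -  243/7, 465/16, 830]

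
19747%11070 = 8677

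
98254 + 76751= 175005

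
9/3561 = 3/1187 = 0.00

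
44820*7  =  313740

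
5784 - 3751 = 2033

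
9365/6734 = 1 + 2631/6734 = 1.39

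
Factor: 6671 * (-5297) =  - 35336287 = -  7^1*953^1*5297^1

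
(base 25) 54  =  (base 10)129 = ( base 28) 4h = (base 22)5j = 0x81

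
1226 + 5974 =7200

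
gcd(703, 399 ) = 19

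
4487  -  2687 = 1800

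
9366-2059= 7307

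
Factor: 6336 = 2^6*3^2*11^1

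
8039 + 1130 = 9169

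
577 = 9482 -8905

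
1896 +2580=4476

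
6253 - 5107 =1146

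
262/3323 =262/3323 = 0.08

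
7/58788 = 7/58788  =  0.00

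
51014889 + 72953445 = 123968334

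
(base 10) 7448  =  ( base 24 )CM8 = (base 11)5661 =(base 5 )214243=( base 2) 1110100011000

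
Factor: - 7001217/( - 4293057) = 2333739/1431019 = 3^1*43^1*73^( - 1) * 79^1* 229^1*19603^( - 1)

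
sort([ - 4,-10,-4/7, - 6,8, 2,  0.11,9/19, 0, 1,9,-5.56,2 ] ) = [ - 10, - 6 ,  -  5.56 , -4 ,-4/7, 0,0.11 , 9/19,  1 , 2, 2,  8,  9] 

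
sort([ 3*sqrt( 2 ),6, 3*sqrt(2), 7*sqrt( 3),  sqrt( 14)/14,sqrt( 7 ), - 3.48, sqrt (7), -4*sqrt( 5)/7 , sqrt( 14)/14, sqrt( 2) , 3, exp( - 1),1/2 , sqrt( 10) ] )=[ - 3.48, - 4*sqrt( 5)/7,sqrt( 14)/14, sqrt( 14)/14,exp ( - 1),1/2,sqrt( 2),sqrt( 7), sqrt (7),3,sqrt( 10),3*sqrt( 2),3*sqrt(2 ),6,7*sqrt( 3)]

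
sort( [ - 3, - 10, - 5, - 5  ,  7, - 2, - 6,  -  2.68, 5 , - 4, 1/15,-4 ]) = [  -  10, - 6, - 5,- 5, - 4, -4,-3,-2.68,-2, 1/15,5,  7 ] 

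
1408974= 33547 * 42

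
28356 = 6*4726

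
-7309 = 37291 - 44600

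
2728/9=303+1/9 = 303.11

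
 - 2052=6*(  -  342) 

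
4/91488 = 1/22872 =0.00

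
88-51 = 37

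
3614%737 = 666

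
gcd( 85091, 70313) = 1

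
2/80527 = 2/80527= 0.00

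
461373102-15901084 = 445472018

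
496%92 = 36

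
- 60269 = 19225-79494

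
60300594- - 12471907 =72772501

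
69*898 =61962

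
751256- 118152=633104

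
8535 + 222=8757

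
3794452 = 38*99854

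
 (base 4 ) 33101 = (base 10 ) 977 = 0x3D1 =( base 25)1E2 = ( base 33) TK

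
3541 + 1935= 5476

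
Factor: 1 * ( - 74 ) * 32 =-2^6*37^1 = -2368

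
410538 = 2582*159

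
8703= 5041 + 3662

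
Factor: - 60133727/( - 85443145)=5^( - 1 ) *19^1 *47^1 * 971^ ( - 1)*17599^( - 1) * 67339^1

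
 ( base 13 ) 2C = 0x26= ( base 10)38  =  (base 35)13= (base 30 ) 18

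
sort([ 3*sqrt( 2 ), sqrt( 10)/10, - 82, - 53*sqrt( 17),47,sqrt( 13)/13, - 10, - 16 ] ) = [-53*sqrt(17),-82, - 16, - 10,sqrt(13 )/13, sqrt( 10 ) /10, 3*sqrt( 2 ),47 ] 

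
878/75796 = 439/37898 = 0.01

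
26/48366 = 13/24183 = 0.00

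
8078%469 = 105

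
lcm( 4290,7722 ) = 38610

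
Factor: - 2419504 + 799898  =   - 1619606 = - 2^1*809803^1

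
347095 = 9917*35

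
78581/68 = 78581/68 =1155.60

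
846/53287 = 846/53287 = 0.02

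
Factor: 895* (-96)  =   - 2^5*3^1*5^1 * 179^1 = - 85920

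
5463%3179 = 2284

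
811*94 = 76234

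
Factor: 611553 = 3^1*19^1*10729^1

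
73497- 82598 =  - 9101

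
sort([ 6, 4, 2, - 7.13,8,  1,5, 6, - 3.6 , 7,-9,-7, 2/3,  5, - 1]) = [ - 9, - 7.13, - 7,-3.6,-1, 2/3,1, 2 , 4,5,5 , 6, 6, 7,8 ] 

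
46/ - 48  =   - 1 + 1/24 = -  0.96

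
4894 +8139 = 13033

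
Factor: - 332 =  - 2^2*83^1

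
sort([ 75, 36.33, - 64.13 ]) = [ - 64.13, 36.33,  75 ]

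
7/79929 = 7/79929  =  0.00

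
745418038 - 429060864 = 316357174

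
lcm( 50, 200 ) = 200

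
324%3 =0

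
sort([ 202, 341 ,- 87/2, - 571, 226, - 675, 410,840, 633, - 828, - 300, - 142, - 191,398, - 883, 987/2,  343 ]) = [ -883, - 828, - 675, - 571,-300,-191, - 142, - 87/2, 202 , 226  ,  341, 343,398, 410, 987/2,633,  840]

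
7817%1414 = 747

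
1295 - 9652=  - 8357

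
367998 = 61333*6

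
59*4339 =256001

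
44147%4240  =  1747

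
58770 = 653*90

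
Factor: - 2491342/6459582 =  -1245671/3229791 = -3^( - 1)* 7^1*19^(-1)*56663^(-1 )*177953^1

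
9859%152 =131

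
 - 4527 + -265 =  - 4792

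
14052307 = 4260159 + 9792148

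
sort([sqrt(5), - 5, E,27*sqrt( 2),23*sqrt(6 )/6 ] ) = [  -  5, sqrt (5),E, 23 * sqrt (6)/6,27 *sqrt (2 )]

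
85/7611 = 85/7611 = 0.01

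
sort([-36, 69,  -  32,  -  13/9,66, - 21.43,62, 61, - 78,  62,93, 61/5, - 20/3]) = [ - 78, - 36, - 32, - 21.43, - 20/3, - 13/9, 61/5, 61,62,62, 66, 69, 93]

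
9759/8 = 1219 + 7/8 =1219.88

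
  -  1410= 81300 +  - 82710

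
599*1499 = 897901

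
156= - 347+503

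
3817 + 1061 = 4878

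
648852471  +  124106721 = 772959192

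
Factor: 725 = 5^2*29^1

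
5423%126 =5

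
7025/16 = 439 + 1/16=439.06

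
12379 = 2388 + 9991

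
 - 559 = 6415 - 6974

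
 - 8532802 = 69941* (-122)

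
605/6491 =605/6491 = 0.09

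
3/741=1/247 = 0.00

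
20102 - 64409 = -44307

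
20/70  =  2/7 = 0.29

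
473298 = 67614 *7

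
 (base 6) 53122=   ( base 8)16012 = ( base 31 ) 7EH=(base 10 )7178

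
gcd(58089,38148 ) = 867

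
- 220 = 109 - 329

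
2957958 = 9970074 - 7012116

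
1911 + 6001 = 7912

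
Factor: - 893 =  - 19^1*47^1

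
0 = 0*5938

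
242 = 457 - 215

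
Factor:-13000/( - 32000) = 13/32 = 2^( - 5)*13^1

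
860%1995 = 860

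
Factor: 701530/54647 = 2^1 *5^1* 31^2* 73^1*54647^ ( - 1 )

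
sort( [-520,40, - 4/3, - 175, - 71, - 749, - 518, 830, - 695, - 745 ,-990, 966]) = [ - 990, - 749, - 745, - 695, - 520,- 518, - 175,  -  71, - 4/3, 40, 830,  966 ] 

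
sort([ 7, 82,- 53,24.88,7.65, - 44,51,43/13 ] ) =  [  -  53,  -  44, 43/13,7,7.65,24.88,51, 82] 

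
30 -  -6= 36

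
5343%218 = 111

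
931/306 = 931/306= 3.04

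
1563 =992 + 571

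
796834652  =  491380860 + 305453792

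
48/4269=16/1423 = 0.01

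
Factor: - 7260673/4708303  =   - 7^2*17^(  -  1)*71^1*419^(-1) * 661^ ( - 1)*2087^1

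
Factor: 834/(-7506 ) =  - 3^( - 2) =- 1/9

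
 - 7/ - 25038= 7/25038= 0.00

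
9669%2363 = 217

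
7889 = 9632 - 1743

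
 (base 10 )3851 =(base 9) 5248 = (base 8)7413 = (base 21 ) 8f8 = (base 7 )14141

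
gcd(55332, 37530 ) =18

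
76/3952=1/52=0.02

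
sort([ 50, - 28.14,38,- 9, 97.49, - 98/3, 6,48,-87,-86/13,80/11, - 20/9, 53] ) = [-87, - 98/3, - 28.14,  -  9,-86/13, - 20/9, 6, 80/11,38, 48,50,53,  97.49]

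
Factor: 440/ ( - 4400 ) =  - 2^ ( - 1)*5^(  -  1)  =  - 1/10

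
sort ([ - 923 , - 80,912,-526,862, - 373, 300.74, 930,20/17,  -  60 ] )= [ - 923,  -  526,  -  373, - 80, - 60, 20/17,300.74, 862,912,930 ]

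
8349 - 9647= -1298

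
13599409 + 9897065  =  23496474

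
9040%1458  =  292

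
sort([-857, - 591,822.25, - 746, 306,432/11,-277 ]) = [ - 857, - 746,  -  591,-277,  432/11,306,  822.25]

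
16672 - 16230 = 442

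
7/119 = 1/17  =  0.06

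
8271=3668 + 4603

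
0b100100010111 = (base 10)2327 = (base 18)735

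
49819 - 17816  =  32003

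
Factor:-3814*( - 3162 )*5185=62530415580 =2^2*3^1*5^1*17^2*31^1*61^1*1907^1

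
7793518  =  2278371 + 5515147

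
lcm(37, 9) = 333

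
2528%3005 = 2528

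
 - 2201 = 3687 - 5888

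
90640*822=74506080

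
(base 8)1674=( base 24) 1FK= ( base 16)3BC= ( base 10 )956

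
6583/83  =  6583/83 = 79.31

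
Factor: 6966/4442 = 3483/2221=3^4*43^1*2221^(-1) 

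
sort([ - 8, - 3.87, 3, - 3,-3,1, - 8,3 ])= [-8, - 8, - 3.87, - 3,-3,1, 3,3 ]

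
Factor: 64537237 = 1949^1*33113^1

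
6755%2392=1971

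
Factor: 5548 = 2^2 * 19^1*73^1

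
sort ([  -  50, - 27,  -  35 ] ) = [  -  50, -35, - 27 ] 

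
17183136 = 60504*284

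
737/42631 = 737/42631 = 0.02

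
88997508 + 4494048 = 93491556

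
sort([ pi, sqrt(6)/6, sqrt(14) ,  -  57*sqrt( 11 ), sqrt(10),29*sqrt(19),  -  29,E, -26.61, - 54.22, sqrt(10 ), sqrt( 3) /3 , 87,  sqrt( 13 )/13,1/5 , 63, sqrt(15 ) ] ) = [-57*sqrt(11), - 54.22,  -  29,  -  26.61, 1/5  ,  sqrt(13)/13,sqrt( 6) /6, sqrt( 3 ) /3,E, pi,sqrt( 10),sqrt(10), sqrt(14 ), sqrt(15),63 , 87,29*sqrt(19)] 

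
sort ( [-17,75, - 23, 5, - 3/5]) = [ - 23,- 17  , - 3/5,5,75]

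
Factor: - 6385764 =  - 2^2*3^1*7^1*11^1 * 6911^1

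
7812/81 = 96  +  4/9 = 96.44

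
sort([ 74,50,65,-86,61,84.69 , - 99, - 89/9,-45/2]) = [ - 99, - 86,-45/2, - 89/9,  50,61,65,74,84.69 ]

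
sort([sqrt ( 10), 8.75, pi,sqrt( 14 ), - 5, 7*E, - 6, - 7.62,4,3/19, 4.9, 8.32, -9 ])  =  [ - 9, - 7.62,- 6, - 5, 3/19,pi,  sqrt( 10), sqrt ( 14),4,  4.9, 8.32, 8.75, 7*E ]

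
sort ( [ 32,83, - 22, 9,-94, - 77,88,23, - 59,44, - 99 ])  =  [-99, - 94,-77, - 59, - 22,9, 23, 32,44,83,88]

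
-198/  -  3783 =66/1261 = 0.05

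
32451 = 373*87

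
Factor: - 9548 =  - 2^2*7^1 *11^1 * 31^1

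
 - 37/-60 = 37/60 = 0.62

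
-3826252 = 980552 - 4806804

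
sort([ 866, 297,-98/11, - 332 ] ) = [ - 332,-98/11,  297,866]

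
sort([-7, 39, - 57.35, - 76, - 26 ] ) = [ - 76, - 57.35, - 26, - 7,  39]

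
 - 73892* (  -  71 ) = 5246332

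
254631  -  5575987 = - 5321356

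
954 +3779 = 4733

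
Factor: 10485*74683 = 3^2*5^1 * 7^1*47^1 *227^1 * 233^1 = 783051255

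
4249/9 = 4249/9 = 472.11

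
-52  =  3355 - 3407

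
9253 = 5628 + 3625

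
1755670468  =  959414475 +796255993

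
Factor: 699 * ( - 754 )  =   - 2^1*3^1*13^1  *29^1*233^1= - 527046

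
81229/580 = 2801/20 = 140.05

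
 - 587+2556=1969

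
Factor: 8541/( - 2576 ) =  - 2^( -4)*3^2*7^ (  -  1) * 13^1*23^ (-1) *73^1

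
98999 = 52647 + 46352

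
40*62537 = 2501480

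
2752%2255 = 497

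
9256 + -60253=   -50997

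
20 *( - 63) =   -  1260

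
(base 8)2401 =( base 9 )1673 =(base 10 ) 1281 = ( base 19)3A8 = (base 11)a65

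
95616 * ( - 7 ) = -669312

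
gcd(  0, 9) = 9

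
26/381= 26/381 = 0.07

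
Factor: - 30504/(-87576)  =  31/89 = 31^1*89^ (-1)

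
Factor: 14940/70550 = 18/85 = 2^1 *3^2*5^( - 1 )*17^(-1)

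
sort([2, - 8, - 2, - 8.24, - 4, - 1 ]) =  [ - 8.24  , - 8,- 4,-2,-1, 2] 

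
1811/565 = 3+116/565 = 3.21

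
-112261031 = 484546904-596807935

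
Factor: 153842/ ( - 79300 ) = - 97/50 = - 2^( - 1 )*5^( - 2 )*97^1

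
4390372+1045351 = 5435723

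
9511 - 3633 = 5878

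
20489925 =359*57075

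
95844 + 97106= 192950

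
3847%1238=133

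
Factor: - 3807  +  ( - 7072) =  - 10879= - 11^1 * 23^1 * 43^1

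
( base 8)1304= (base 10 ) 708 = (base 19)1i5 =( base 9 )866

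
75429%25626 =24177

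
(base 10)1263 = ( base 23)28L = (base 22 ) 2d9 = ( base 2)10011101111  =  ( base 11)a49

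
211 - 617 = - 406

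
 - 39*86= - 3354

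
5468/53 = 5468/53 =103.17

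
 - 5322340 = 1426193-6748533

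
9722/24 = 405 + 1/12 = 405.08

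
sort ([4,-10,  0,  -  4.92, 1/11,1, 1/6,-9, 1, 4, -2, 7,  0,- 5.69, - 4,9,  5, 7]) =[ - 10  , -9,  -  5.69,-4.92, - 4, -2, 0, 0,1/11, 1/6, 1, 1,4, 4, 5,  7,7,9] 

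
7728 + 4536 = 12264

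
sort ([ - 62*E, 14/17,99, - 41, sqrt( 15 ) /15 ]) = [- 62*E,- 41,sqrt( 15)/15,14/17, 99]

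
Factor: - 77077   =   -7^2*11^2*13^1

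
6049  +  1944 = 7993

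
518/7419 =518/7419= 0.07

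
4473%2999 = 1474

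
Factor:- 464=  - 2^4*29^1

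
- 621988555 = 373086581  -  995075136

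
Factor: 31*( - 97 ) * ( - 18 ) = 2^1*3^2*31^1*97^1=54126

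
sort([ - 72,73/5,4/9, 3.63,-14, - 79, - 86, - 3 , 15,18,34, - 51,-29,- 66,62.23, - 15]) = [ - 86, - 79,-72, - 66, - 51, - 29, - 15, - 14,-3,4/9,3.63,73/5,15 , 18,34, 62.23 ] 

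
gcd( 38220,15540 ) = 420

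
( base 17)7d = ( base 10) 132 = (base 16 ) 84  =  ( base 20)6c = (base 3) 11220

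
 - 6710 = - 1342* 5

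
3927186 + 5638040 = 9565226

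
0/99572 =0 = 0.00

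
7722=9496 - 1774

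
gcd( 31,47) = 1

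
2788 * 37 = 103156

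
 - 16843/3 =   -  5615 + 2/3 = - 5614.33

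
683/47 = 683/47 = 14.53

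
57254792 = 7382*7756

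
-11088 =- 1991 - 9097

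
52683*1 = 52683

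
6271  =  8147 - 1876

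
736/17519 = 736/17519 = 0.04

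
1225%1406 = 1225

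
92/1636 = 23/409 = 0.06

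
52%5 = 2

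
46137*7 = 322959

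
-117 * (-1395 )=163215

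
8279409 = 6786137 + 1493272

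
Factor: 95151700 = 2^2*5^2 *7^1*181^1*751^1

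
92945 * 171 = 15893595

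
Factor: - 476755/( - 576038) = 485/586 = 2^( - 1 ) * 5^1 * 97^1*293^( - 1)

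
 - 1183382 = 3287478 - 4470860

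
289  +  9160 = 9449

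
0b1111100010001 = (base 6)100453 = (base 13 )380a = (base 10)7953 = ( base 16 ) 1f11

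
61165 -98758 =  - 37593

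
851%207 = 23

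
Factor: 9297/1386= 2^( - 1 )*7^ ( - 1 )*11^(- 1)* 1033^1= 1033/154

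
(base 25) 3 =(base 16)3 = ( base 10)3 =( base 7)3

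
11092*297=3294324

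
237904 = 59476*4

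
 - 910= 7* (-130)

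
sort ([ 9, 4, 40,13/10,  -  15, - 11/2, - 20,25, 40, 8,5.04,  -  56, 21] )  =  [-56,-20, - 15, - 11/2, 13/10,4, 5.04,  8, 9,21, 25, 40, 40 ] 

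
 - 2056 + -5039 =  - 7095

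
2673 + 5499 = 8172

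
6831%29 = 16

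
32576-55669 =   -  23093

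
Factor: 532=2^2 * 7^1*19^1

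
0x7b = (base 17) 74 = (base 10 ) 123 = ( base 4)1323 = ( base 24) 53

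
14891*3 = 44673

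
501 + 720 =1221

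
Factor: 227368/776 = 293 = 293^1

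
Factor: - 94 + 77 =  - 17 = -17^1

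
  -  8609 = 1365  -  9974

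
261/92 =2 + 77/92 = 2.84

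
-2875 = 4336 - 7211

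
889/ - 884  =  -2 + 879/884 =- 1.01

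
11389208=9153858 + 2235350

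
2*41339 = 82678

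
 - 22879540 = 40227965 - 63107505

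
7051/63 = 111 + 58/63 =111.92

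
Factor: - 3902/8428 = - 2^( - 1) * 7^(-2)*43^( - 1)*1951^1 =- 1951/4214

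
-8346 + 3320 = - 5026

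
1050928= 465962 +584966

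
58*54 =3132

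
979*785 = 768515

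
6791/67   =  101 + 24/67=101.36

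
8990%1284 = 2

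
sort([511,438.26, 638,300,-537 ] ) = [ -537,  300 , 438.26 , 511 , 638 ] 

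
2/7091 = 2/7091= 0.00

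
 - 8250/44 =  - 375/2= - 187.50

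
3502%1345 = 812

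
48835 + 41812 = 90647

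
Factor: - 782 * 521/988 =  - 203711/494 = - 2^( - 1) *13^( - 1 )*17^1*19^( - 1)*23^1*521^1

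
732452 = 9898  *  74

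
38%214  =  38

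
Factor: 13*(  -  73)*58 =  - 2^1*13^1*29^1*73^1 = - 55042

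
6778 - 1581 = 5197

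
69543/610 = 114  +  3/610 = 114.00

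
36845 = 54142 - 17297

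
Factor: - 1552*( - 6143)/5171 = 2^4 *97^1 * 5171^( - 1)*  6143^1 =9533936/5171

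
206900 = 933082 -726182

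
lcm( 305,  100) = 6100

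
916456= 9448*97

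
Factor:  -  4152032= - 2^5 * 19^1*6829^1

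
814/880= 37/40 =0.93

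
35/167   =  35/167 = 0.21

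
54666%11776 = 7562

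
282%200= 82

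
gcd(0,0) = 0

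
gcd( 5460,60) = 60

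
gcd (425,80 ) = 5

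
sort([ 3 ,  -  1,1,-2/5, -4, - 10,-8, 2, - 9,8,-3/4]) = [ - 10,-9, - 8, - 4, - 1, -3/4 , - 2/5,  1 , 2,  3, 8] 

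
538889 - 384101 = 154788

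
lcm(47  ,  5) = 235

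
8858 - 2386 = 6472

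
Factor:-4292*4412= -18936304= - 2^4 * 29^1*37^1*1103^1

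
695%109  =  41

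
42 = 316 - 274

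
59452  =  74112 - 14660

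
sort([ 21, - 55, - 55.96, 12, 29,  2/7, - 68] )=[ - 68, - 55.96, - 55, 2/7, 12,  21 , 29 ] 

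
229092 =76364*3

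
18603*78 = 1451034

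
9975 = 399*25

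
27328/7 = 3904 =3904.00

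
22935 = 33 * 695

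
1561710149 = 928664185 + 633045964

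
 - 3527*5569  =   - 19641863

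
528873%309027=219846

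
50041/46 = 50041/46 = 1087.85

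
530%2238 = 530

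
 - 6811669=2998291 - 9809960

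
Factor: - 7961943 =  - 3^1*11^1*241271^1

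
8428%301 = 0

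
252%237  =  15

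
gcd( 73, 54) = 1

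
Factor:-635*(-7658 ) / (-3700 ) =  - 2^(- 1 )*5^(  -  1)*7^1*37^( - 1)*127^1*547^1 = -486283/370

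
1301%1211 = 90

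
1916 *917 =1756972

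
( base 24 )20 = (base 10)48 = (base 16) 30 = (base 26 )1M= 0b110000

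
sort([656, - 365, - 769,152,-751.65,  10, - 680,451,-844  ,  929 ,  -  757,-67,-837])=[  -  844, - 837,-769, - 757,-751.65, - 680  , - 365,-67,10,152,451, 656,929]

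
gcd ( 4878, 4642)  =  2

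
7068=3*2356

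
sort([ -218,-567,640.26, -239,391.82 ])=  [ - 567,- 239 , - 218,391.82, 640.26]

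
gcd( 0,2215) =2215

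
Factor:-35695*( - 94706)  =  3380530670=2^1 * 5^1*11^2*59^1*47353^1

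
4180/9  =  4180/9 = 464.44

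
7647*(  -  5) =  - 38235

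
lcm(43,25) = 1075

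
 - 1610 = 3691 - 5301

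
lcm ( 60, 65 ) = 780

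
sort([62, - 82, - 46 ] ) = [ - 82 , - 46, 62] 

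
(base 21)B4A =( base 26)785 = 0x1351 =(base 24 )8E1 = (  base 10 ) 4945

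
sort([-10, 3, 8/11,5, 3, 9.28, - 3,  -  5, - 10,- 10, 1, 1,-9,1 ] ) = [- 10, - 10, - 10, - 9,-5, - 3,8/11,  1, 1,1, 3, 3,5,  9.28]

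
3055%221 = 182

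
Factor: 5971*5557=7^1 * 853^1*5557^1 = 33180847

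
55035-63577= - 8542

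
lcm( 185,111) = 555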